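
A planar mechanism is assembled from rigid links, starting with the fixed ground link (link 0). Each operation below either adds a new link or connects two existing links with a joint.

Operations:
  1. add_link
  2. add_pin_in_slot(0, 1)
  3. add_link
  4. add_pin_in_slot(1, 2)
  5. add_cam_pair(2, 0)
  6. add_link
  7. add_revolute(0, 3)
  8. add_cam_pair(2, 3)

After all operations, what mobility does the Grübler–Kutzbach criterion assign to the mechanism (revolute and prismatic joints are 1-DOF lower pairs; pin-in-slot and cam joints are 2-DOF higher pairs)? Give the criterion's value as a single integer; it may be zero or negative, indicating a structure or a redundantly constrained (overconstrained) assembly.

ground; <1,0,0>
#1 <2,0,0>
PS:0↔1 J2 <2,0,1>
#2 <3,0,1>
PS:1↔2 J2 <3,0,2>
C:2↔0 J2 <3,0,3>
#3 <4,0,3>
R:0↔3 J1 <4,1,3>
C:2↔3 J2 <4,1,4>
3×3 − 2×1 − 1×4 = 3

M = 3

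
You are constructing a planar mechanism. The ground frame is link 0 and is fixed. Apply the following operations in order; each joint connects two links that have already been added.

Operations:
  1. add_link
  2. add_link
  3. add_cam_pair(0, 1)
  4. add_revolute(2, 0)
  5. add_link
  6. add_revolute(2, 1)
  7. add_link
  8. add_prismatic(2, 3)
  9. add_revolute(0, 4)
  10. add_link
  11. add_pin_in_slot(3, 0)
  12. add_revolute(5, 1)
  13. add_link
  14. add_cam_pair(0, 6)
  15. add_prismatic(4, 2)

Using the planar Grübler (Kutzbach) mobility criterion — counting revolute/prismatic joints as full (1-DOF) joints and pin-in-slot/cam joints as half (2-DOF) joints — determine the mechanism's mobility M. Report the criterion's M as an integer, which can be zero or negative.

(L,J1,J2)=(1,0,0); link0 fixed
link1: (2,0,0)
link2: (3,0,0)
C 0-1 [J2]: (3,0,1)
R 2-0 [J1]: (3,1,1)
link3: (4,1,1)
R 2-1 [J1]: (4,2,1)
link4: (5,2,1)
P 2-3 [J1]: (5,3,1)
R 0-4 [J1]: (5,4,1)
link5: (6,4,1)
PS 3-0 [J2]: (6,4,2)
R 5-1 [J1]: (6,5,2)
link6: (7,5,2)
C 0-6 [J2]: (7,5,3)
P 4-2 [J1]: (7,6,3)
Grübler: 3·6 − 2·6 − 3 = 3

M = 3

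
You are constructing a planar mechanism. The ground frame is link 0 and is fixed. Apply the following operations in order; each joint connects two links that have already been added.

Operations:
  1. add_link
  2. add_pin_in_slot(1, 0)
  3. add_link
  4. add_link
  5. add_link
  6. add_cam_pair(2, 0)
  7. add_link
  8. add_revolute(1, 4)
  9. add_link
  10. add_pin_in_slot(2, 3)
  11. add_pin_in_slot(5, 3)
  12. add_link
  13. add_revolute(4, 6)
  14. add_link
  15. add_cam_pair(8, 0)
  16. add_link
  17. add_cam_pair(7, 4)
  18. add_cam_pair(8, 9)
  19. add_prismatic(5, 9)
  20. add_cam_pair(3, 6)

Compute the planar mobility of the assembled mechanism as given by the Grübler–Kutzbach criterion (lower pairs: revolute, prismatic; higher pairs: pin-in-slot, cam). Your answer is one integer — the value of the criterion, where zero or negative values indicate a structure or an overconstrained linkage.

ground; <1,0,0>
#1 <2,0,0>
PS:1↔0 J2 <2,0,1>
#2 <3,0,1>
#3 <4,0,1>
#4 <5,0,1>
C:2↔0 J2 <5,0,2>
#5 <6,0,2>
R:1↔4 J1 <6,1,2>
#6 <7,1,2>
PS:2↔3 J2 <7,1,3>
PS:5↔3 J2 <7,1,4>
#7 <8,1,4>
R:4↔6 J1 <8,2,4>
#8 <9,2,4>
C:8↔0 J2 <9,2,5>
#9 <10,2,5>
C:7↔4 J2 <10,2,6>
C:8↔9 J2 <10,2,7>
P:5↔9 J1 <10,3,7>
C:3↔6 J2 <10,3,8>
3×9 − 2×3 − 1×8 = 13

M = 13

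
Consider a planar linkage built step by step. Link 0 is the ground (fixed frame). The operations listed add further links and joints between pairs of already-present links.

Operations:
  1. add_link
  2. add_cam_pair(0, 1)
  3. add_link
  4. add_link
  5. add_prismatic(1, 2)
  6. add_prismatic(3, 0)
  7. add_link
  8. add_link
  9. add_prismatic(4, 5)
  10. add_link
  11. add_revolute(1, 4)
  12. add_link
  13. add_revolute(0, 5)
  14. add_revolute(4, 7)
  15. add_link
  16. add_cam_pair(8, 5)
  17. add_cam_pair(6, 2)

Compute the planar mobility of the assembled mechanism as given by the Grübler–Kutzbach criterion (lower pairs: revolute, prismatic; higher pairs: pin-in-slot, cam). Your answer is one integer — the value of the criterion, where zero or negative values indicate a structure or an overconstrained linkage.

link 0 = ground. State L|J1|J2 = 1|0|0
+link1  2|0|0
C(0,1) f=2→J2  2|0|1
+link2  3|0|1
+link3  4|0|1
P(1,2) f=1→J1  4|1|1
P(3,0) f=1→J1  4|2|1
+link4  5|2|1
+link5  6|2|1
P(4,5) f=1→J1  6|3|1
+link6  7|3|1
R(1,4) f=1→J1  7|4|1
+link7  8|4|1
R(0,5) f=1→J1  8|5|1
R(4,7) f=1→J1  8|6|1
+link8  9|6|1
C(8,5) f=2→J2  9|6|2
C(6,2) f=2→J2  9|6|3
M = 3(9−1)−2·6−3 = 24−12−3 = 9

M = 9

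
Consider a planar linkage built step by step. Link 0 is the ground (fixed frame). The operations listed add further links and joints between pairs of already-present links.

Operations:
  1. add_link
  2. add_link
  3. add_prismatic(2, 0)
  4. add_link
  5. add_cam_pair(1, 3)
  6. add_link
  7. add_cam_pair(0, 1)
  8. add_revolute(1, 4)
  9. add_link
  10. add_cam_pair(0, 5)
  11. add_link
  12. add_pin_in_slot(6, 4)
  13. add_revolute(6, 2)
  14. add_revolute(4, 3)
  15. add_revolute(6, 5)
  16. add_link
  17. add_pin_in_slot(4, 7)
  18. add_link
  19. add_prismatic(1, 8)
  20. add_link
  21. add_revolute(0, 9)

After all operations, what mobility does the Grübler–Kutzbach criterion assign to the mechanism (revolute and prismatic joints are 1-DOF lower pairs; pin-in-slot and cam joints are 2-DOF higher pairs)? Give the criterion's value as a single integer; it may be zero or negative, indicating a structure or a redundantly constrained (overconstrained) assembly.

link 0 = ground. State L|J1|J2 = 1|0|0
+link1  2|0|0
+link2  3|0|0
P(2,0) f=1→J1  3|1|0
+link3  4|1|0
C(1,3) f=2→J2  4|1|1
+link4  5|1|1
C(0,1) f=2→J2  5|1|2
R(1,4) f=1→J1  5|2|2
+link5  6|2|2
C(0,5) f=2→J2  6|2|3
+link6  7|2|3
PS(6,4) f=2→J2  7|2|4
R(6,2) f=1→J1  7|3|4
R(4,3) f=1→J1  7|4|4
R(6,5) f=1→J1  7|5|4
+link7  8|5|4
PS(4,7) f=2→J2  8|5|5
+link8  9|5|5
P(1,8) f=1→J1  9|6|5
+link9  10|6|5
R(0,9) f=1→J1  10|7|5
M = 3(10−1)−2·7−5 = 27−14−5 = 8

M = 8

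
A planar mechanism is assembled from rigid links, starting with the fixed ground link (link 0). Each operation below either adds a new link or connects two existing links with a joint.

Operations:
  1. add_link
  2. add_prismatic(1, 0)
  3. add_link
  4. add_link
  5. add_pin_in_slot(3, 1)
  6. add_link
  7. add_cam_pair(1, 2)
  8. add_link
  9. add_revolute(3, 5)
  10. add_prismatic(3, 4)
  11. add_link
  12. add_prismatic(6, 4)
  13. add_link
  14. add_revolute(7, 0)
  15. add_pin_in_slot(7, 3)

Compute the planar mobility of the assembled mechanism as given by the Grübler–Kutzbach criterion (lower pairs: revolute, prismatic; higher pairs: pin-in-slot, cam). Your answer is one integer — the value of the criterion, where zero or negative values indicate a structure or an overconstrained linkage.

M = 8

[1;0;0] (link 0 is ground)
L+ [2;0;0]
P(1,0)∈J1 [2;1;0]
L+ [3;1;0]
L+ [4;1;0]
PS(3,1)∈J2 [4;1;1]
L+ [5;1;1]
C(1,2)∈J2 [5;1;2]
L+ [6;1;2]
R(3,5)∈J1 [6;2;2]
P(3,4)∈J1 [6;3;2]
L+ [7;3;2]
P(6,4)∈J1 [7;4;2]
L+ [8;4;2]
R(7,0)∈J1 [8;5;2]
PS(7,3)∈J2 [8;5;3]
mobility = 21 − 10 − 3 = 8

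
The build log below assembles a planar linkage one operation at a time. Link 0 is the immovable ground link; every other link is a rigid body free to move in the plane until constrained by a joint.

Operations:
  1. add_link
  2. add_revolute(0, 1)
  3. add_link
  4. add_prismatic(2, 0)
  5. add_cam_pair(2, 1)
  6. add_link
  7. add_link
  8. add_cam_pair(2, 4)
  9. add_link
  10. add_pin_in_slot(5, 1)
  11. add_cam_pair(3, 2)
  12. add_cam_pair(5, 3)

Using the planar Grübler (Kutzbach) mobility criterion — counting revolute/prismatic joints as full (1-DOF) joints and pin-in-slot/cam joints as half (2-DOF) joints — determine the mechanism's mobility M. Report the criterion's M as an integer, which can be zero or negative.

(L,J1,J2)=(1,0,0); link0 fixed
link1: (2,0,0)
R 0-1 [J1]: (2,1,0)
link2: (3,1,0)
P 2-0 [J1]: (3,2,0)
C 2-1 [J2]: (3,2,1)
link3: (4,2,1)
link4: (5,2,1)
C 2-4 [J2]: (5,2,2)
link5: (6,2,2)
PS 5-1 [J2]: (6,2,3)
C 3-2 [J2]: (6,2,4)
C 5-3 [J2]: (6,2,5)
Grübler: 3·5 − 2·2 − 5 = 6

M = 6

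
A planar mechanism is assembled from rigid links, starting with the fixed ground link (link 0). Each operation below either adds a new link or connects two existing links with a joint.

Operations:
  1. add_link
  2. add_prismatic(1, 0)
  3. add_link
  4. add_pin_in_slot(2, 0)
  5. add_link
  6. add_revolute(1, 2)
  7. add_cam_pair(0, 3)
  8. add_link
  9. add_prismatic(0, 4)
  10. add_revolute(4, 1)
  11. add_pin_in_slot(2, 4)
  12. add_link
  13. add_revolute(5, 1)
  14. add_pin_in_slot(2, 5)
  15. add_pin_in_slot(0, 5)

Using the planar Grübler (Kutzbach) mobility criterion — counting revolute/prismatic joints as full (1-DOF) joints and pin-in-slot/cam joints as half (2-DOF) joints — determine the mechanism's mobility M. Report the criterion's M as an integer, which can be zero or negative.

link 0 = ground. State L|J1|J2 = 1|0|0
+link1  2|0|0
P(1,0) f=1→J1  2|1|0
+link2  3|1|0
PS(2,0) f=2→J2  3|1|1
+link3  4|1|1
R(1,2) f=1→J1  4|2|1
C(0,3) f=2→J2  4|2|2
+link4  5|2|2
P(0,4) f=1→J1  5|3|2
R(4,1) f=1→J1  5|4|2
PS(2,4) f=2→J2  5|4|3
+link5  6|4|3
R(5,1) f=1→J1  6|5|3
PS(2,5) f=2→J2  6|5|4
PS(0,5) f=2→J2  6|5|5
M = 3(6−1)−2·5−5 = 15−10−5 = 0

M = 0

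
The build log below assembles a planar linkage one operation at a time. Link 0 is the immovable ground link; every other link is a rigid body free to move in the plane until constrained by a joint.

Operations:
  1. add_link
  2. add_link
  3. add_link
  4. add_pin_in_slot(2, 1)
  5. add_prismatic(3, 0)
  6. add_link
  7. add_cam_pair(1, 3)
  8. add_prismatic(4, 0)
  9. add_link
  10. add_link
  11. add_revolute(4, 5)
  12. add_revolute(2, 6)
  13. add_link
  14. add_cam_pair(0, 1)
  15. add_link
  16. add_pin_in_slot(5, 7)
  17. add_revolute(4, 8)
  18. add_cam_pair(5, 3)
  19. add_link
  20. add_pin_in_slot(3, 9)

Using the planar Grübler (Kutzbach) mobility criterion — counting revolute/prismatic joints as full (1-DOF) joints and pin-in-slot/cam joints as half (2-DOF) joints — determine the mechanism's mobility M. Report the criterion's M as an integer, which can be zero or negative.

[1;0;0] (link 0 is ground)
L+ [2;0;0]
L+ [3;0;0]
L+ [4;0;0]
PS(2,1)∈J2 [4;0;1]
P(3,0)∈J1 [4;1;1]
L+ [5;1;1]
C(1,3)∈J2 [5;1;2]
P(4,0)∈J1 [5;2;2]
L+ [6;2;2]
L+ [7;2;2]
R(4,5)∈J1 [7;3;2]
R(2,6)∈J1 [7;4;2]
L+ [8;4;2]
C(0,1)∈J2 [8;4;3]
L+ [9;4;3]
PS(5,7)∈J2 [9;4;4]
R(4,8)∈J1 [9;5;4]
C(5,3)∈J2 [9;5;5]
L+ [10;5;5]
PS(3,9)∈J2 [10;5;6]
mobility = 27 − 10 − 6 = 11

M = 11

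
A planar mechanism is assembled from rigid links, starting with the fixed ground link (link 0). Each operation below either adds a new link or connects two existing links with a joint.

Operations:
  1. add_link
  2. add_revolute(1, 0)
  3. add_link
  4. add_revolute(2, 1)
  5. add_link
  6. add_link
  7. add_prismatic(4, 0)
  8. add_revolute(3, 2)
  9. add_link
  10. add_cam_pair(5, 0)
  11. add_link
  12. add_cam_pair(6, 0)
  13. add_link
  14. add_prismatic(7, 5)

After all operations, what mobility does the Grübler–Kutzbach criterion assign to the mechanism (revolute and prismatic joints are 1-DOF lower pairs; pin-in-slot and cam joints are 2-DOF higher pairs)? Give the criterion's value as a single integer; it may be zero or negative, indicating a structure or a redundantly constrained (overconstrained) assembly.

ground; <1,0,0>
#1 <2,0,0>
R:1↔0 J1 <2,1,0>
#2 <3,1,0>
R:2↔1 J1 <3,2,0>
#3 <4,2,0>
#4 <5,2,0>
P:4↔0 J1 <5,3,0>
R:3↔2 J1 <5,4,0>
#5 <6,4,0>
C:5↔0 J2 <6,4,1>
#6 <7,4,1>
C:6↔0 J2 <7,4,2>
#7 <8,4,2>
P:7↔5 J1 <8,5,2>
3×7 − 2×5 − 1×2 = 9

M = 9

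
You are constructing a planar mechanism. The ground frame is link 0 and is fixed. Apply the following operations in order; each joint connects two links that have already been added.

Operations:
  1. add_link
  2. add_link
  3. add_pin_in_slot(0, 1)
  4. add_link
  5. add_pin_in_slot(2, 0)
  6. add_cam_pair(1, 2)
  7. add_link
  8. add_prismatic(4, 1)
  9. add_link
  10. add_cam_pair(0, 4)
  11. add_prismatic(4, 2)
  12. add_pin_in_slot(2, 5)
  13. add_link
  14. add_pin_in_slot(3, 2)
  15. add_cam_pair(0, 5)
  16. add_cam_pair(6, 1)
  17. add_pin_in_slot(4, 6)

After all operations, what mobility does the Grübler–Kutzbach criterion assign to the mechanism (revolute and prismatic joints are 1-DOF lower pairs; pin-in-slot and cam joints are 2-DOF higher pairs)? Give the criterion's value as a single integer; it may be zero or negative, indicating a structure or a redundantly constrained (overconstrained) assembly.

M = 5

(L,J1,J2)=(1,0,0); link0 fixed
link1: (2,0,0)
link2: (3,0,0)
PS 0-1 [J2]: (3,0,1)
link3: (4,0,1)
PS 2-0 [J2]: (4,0,2)
C 1-2 [J2]: (4,0,3)
link4: (5,0,3)
P 4-1 [J1]: (5,1,3)
link5: (6,1,3)
C 0-4 [J2]: (6,1,4)
P 4-2 [J1]: (6,2,4)
PS 2-5 [J2]: (6,2,5)
link6: (7,2,5)
PS 3-2 [J2]: (7,2,6)
C 0-5 [J2]: (7,2,7)
C 6-1 [J2]: (7,2,8)
PS 4-6 [J2]: (7,2,9)
Grübler: 3·6 − 2·2 − 9 = 5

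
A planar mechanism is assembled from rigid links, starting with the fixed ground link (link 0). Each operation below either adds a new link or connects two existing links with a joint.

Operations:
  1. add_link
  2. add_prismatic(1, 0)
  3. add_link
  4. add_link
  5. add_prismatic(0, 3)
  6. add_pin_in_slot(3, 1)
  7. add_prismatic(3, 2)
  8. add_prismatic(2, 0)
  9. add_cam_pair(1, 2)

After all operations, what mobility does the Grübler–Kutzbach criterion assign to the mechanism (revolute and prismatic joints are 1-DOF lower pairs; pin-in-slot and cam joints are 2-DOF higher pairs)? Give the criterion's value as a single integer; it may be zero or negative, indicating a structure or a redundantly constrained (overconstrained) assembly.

M = -1

ground; <1,0,0>
#1 <2,0,0>
P:1↔0 J1 <2,1,0>
#2 <3,1,0>
#3 <4,1,0>
P:0↔3 J1 <4,2,0>
PS:3↔1 J2 <4,2,1>
P:3↔2 J1 <4,3,1>
P:2↔0 J1 <4,4,1>
C:1↔2 J2 <4,4,2>
3×3 − 2×4 − 1×2 = -1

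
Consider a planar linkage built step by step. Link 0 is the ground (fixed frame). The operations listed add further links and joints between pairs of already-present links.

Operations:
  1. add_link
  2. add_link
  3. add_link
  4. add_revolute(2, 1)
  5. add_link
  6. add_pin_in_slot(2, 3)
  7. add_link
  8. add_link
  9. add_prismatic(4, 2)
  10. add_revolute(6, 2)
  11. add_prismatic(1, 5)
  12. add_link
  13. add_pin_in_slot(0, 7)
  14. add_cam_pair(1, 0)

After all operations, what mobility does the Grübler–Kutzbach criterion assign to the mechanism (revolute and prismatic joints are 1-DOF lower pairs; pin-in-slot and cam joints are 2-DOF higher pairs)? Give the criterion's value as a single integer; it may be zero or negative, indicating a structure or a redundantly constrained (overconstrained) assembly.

M = 10

ground; <1,0,0>
#1 <2,0,0>
#2 <3,0,0>
#3 <4,0,0>
R:2↔1 J1 <4,1,0>
#4 <5,1,0>
PS:2↔3 J2 <5,1,1>
#5 <6,1,1>
#6 <7,1,1>
P:4↔2 J1 <7,2,1>
R:6↔2 J1 <7,3,1>
P:1↔5 J1 <7,4,1>
#7 <8,4,1>
PS:0↔7 J2 <8,4,2>
C:1↔0 J2 <8,4,3>
3×7 − 2×4 − 1×3 = 10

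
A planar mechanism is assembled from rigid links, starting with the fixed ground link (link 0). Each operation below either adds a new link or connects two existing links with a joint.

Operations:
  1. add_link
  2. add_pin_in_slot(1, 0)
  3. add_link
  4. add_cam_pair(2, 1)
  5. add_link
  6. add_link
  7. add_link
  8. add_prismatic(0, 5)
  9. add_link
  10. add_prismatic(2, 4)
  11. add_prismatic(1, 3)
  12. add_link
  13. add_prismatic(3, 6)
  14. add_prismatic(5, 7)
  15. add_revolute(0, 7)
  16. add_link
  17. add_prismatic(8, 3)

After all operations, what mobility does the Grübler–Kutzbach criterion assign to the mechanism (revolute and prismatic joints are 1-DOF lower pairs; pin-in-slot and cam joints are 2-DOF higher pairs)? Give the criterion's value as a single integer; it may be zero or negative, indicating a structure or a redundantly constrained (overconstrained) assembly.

[1;0;0] (link 0 is ground)
L+ [2;0;0]
PS(1,0)∈J2 [2;0;1]
L+ [3;0;1]
C(2,1)∈J2 [3;0;2]
L+ [4;0;2]
L+ [5;0;2]
L+ [6;0;2]
P(0,5)∈J1 [6;1;2]
L+ [7;1;2]
P(2,4)∈J1 [7;2;2]
P(1,3)∈J1 [7;3;2]
L+ [8;3;2]
P(3,6)∈J1 [8;4;2]
P(5,7)∈J1 [8;5;2]
R(0,7)∈J1 [8;6;2]
L+ [9;6;2]
P(8,3)∈J1 [9;7;2]
mobility = 24 − 14 − 2 = 8

M = 8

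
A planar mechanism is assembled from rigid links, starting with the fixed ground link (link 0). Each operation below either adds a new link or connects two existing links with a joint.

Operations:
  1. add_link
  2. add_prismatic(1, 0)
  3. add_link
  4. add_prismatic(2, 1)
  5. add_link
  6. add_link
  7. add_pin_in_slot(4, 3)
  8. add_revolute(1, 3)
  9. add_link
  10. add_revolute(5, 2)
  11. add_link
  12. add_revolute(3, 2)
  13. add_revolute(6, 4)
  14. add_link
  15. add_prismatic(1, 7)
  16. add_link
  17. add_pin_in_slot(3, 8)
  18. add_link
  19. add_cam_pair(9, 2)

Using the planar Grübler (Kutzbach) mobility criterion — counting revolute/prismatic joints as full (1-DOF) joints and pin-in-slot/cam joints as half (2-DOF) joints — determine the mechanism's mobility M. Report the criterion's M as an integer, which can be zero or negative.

M = 10

(L,J1,J2)=(1,0,0); link0 fixed
link1: (2,0,0)
P 1-0 [J1]: (2,1,0)
link2: (3,1,0)
P 2-1 [J1]: (3,2,0)
link3: (4,2,0)
link4: (5,2,0)
PS 4-3 [J2]: (5,2,1)
R 1-3 [J1]: (5,3,1)
link5: (6,3,1)
R 5-2 [J1]: (6,4,1)
link6: (7,4,1)
R 3-2 [J1]: (7,5,1)
R 6-4 [J1]: (7,6,1)
link7: (8,6,1)
P 1-7 [J1]: (8,7,1)
link8: (9,7,1)
PS 3-8 [J2]: (9,7,2)
link9: (10,7,2)
C 9-2 [J2]: (10,7,3)
Grübler: 3·9 − 2·7 − 3 = 10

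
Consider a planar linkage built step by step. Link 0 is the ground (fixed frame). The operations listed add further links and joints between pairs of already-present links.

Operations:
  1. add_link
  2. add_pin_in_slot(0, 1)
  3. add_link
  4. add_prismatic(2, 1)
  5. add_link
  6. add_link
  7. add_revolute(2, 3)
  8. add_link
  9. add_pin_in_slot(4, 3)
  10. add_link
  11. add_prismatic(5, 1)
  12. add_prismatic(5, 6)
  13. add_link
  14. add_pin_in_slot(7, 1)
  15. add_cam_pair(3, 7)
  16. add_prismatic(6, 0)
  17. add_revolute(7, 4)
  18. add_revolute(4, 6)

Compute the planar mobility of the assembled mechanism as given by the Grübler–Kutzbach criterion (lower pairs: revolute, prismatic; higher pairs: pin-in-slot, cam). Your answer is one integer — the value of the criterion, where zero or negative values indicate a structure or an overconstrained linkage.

M = 3

[1;0;0] (link 0 is ground)
L+ [2;0;0]
PS(0,1)∈J2 [2;0;1]
L+ [3;0;1]
P(2,1)∈J1 [3;1;1]
L+ [4;1;1]
L+ [5;1;1]
R(2,3)∈J1 [5;2;1]
L+ [6;2;1]
PS(4,3)∈J2 [6;2;2]
L+ [7;2;2]
P(5,1)∈J1 [7;3;2]
P(5,6)∈J1 [7;4;2]
L+ [8;4;2]
PS(7,1)∈J2 [8;4;3]
C(3,7)∈J2 [8;4;4]
P(6,0)∈J1 [8;5;4]
R(7,4)∈J1 [8;6;4]
R(4,6)∈J1 [8;7;4]
mobility = 21 − 14 − 4 = 3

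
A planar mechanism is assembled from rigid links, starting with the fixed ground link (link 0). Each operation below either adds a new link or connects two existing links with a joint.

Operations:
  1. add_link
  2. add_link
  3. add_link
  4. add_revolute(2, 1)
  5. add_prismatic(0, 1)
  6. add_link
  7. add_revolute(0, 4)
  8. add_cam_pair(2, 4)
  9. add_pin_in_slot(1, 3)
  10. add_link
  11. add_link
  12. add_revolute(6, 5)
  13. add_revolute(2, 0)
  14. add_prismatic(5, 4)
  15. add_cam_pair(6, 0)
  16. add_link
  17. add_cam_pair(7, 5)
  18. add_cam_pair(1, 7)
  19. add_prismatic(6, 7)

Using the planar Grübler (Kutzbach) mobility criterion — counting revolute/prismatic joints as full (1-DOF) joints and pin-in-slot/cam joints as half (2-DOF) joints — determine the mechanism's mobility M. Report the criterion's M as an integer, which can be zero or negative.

M = 2

(L,J1,J2)=(1,0,0); link0 fixed
link1: (2,0,0)
link2: (3,0,0)
link3: (4,0,0)
R 2-1 [J1]: (4,1,0)
P 0-1 [J1]: (4,2,0)
link4: (5,2,0)
R 0-4 [J1]: (5,3,0)
C 2-4 [J2]: (5,3,1)
PS 1-3 [J2]: (5,3,2)
link5: (6,3,2)
link6: (7,3,2)
R 6-5 [J1]: (7,4,2)
R 2-0 [J1]: (7,5,2)
P 5-4 [J1]: (7,6,2)
C 6-0 [J2]: (7,6,3)
link7: (8,6,3)
C 7-5 [J2]: (8,6,4)
C 1-7 [J2]: (8,6,5)
P 6-7 [J1]: (8,7,5)
Grübler: 3·7 − 2·7 − 5 = 2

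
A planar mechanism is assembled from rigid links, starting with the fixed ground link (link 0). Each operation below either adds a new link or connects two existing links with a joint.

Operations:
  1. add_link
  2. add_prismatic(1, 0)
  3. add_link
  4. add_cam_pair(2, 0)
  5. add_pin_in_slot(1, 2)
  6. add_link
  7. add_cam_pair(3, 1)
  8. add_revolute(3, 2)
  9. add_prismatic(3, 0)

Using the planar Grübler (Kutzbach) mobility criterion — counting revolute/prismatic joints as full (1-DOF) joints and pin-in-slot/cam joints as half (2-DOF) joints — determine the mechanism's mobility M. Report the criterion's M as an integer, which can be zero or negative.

M = 0

ground; <1,0,0>
#1 <2,0,0>
P:1↔0 J1 <2,1,0>
#2 <3,1,0>
C:2↔0 J2 <3,1,1>
PS:1↔2 J2 <3,1,2>
#3 <4,1,2>
C:3↔1 J2 <4,1,3>
R:3↔2 J1 <4,2,3>
P:3↔0 J1 <4,3,3>
3×3 − 2×3 − 1×3 = 0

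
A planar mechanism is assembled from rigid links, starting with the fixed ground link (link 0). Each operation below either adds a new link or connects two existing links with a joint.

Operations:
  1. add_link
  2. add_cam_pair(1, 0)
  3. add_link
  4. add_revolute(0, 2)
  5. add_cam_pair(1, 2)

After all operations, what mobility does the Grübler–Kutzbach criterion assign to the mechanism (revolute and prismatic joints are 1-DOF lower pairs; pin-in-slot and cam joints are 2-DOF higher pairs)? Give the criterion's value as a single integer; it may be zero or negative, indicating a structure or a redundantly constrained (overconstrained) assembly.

(L,J1,J2)=(1,0,0); link0 fixed
link1: (2,0,0)
C 1-0 [J2]: (2,0,1)
link2: (3,0,1)
R 0-2 [J1]: (3,1,1)
C 1-2 [J2]: (3,1,2)
Grübler: 3·2 − 2·1 − 2 = 2

M = 2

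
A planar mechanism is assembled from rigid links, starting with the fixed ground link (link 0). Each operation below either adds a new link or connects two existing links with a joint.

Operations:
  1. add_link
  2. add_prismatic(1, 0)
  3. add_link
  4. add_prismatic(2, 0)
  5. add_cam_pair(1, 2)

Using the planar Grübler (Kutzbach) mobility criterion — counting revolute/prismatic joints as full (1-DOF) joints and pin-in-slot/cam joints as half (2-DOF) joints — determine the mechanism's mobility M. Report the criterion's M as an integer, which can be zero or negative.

link 0 = ground. State L|J1|J2 = 1|0|0
+link1  2|0|0
P(1,0) f=1→J1  2|1|0
+link2  3|1|0
P(2,0) f=1→J1  3|2|0
C(1,2) f=2→J2  3|2|1
M = 3(3−1)−2·2−1 = 6−4−1 = 1

M = 1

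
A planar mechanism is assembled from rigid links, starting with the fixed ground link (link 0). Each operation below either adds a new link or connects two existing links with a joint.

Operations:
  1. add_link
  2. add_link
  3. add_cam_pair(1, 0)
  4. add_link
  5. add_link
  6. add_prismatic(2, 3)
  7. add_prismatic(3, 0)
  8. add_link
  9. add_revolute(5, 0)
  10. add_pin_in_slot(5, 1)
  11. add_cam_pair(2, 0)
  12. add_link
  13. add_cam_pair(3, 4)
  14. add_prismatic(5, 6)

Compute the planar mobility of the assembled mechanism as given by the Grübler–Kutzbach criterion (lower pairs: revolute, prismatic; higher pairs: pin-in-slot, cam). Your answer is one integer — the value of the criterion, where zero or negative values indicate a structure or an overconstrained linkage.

M = 6

L=1 J1=0 J2=0
add link → L=2 J1=0 J2=0
add link → L=3 J1=0 J2=0
C@1,0 dof=2 J2 → L=3 J1=0 J2=1
add link → L=4 J1=0 J2=1
add link → L=5 J1=0 J2=1
P@2,3 dof=1 J1 → L=5 J1=1 J2=1
P@3,0 dof=1 J1 → L=5 J1=2 J2=1
add link → L=6 J1=2 J2=1
R@5,0 dof=1 J1 → L=6 J1=3 J2=1
PS@5,1 dof=2 J2 → L=6 J1=3 J2=2
C@2,0 dof=2 J2 → L=6 J1=3 J2=3
add link → L=7 J1=3 J2=3
C@3,4 dof=2 J2 → L=7 J1=3 J2=4
P@5,6 dof=1 J1 → L=7 J1=4 J2=4
M=3(L−1)−2J1−J2=3·6−2·4−4=6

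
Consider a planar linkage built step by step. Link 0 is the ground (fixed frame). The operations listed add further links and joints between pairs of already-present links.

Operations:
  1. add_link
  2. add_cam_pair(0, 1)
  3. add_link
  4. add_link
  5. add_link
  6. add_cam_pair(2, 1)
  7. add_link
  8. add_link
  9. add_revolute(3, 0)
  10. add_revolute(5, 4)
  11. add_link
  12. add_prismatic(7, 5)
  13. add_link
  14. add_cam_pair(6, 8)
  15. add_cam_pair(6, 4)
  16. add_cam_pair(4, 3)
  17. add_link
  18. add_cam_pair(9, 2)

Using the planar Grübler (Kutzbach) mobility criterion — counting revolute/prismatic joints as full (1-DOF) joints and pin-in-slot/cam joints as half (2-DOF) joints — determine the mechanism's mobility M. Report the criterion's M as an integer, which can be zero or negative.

(L,J1,J2)=(1,0,0); link0 fixed
link1: (2,0,0)
C 0-1 [J2]: (2,0,1)
link2: (3,0,1)
link3: (4,0,1)
link4: (5,0,1)
C 2-1 [J2]: (5,0,2)
link5: (6,0,2)
link6: (7,0,2)
R 3-0 [J1]: (7,1,2)
R 5-4 [J1]: (7,2,2)
link7: (8,2,2)
P 7-5 [J1]: (8,3,2)
link8: (9,3,2)
C 6-8 [J2]: (9,3,3)
C 6-4 [J2]: (9,3,4)
C 4-3 [J2]: (9,3,5)
link9: (10,3,5)
C 9-2 [J2]: (10,3,6)
Grübler: 3·9 − 2·3 − 6 = 15

M = 15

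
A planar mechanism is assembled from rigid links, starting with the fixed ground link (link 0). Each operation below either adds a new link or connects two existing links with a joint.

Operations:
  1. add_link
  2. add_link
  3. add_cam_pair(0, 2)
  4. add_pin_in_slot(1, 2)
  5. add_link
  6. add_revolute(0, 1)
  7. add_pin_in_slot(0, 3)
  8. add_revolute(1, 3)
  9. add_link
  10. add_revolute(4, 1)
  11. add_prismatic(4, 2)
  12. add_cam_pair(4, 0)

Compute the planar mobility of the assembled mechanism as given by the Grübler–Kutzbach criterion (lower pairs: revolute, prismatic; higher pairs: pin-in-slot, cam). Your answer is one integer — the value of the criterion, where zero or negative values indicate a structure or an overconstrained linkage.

[1;0;0] (link 0 is ground)
L+ [2;0;0]
L+ [3;0;0]
C(0,2)∈J2 [3;0;1]
PS(1,2)∈J2 [3;0;2]
L+ [4;0;2]
R(0,1)∈J1 [4;1;2]
PS(0,3)∈J2 [4;1;3]
R(1,3)∈J1 [4;2;3]
L+ [5;2;3]
R(4,1)∈J1 [5;3;3]
P(4,2)∈J1 [5;4;3]
C(4,0)∈J2 [5;4;4]
mobility = 12 − 8 − 4 = 0

M = 0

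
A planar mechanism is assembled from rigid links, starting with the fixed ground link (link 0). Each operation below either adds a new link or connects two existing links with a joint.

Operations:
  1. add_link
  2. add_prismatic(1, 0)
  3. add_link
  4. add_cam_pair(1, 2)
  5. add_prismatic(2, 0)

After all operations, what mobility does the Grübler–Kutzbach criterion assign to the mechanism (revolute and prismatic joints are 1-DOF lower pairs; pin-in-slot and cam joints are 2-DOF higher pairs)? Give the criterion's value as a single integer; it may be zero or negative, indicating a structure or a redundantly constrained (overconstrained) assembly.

M = 1

L=1 J1=0 J2=0
add link → L=2 J1=0 J2=0
P@1,0 dof=1 J1 → L=2 J1=1 J2=0
add link → L=3 J1=1 J2=0
C@1,2 dof=2 J2 → L=3 J1=1 J2=1
P@2,0 dof=1 J1 → L=3 J1=2 J2=1
M=3(L−1)−2J1−J2=3·2−2·2−1=1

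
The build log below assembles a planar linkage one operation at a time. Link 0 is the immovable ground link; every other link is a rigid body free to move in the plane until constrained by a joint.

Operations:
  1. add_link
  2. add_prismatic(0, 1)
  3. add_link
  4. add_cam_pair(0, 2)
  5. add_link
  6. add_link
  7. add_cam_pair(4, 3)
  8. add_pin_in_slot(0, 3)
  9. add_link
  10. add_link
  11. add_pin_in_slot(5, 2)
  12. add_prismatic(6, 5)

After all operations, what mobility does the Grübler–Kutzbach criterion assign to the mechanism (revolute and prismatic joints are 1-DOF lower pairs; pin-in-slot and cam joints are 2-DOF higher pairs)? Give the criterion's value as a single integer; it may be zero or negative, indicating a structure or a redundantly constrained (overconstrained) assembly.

M = 10

ground; <1,0,0>
#1 <2,0,0>
P:0↔1 J1 <2,1,0>
#2 <3,1,0>
C:0↔2 J2 <3,1,1>
#3 <4,1,1>
#4 <5,1,1>
C:4↔3 J2 <5,1,2>
PS:0↔3 J2 <5,1,3>
#5 <6,1,3>
#6 <7,1,3>
PS:5↔2 J2 <7,1,4>
P:6↔5 J1 <7,2,4>
3×6 − 2×2 − 1×4 = 10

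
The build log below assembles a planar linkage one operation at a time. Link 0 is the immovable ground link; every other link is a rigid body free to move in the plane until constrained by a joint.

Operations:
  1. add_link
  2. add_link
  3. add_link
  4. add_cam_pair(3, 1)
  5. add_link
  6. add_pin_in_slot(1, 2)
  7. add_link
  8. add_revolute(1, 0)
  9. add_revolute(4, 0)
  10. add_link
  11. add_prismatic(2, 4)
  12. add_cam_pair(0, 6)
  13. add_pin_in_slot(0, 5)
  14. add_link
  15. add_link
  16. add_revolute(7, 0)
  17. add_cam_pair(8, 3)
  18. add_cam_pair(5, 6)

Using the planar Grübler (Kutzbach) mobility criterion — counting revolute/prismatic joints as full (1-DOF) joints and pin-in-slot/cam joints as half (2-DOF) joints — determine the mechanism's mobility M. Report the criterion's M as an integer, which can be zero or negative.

L=1 J1=0 J2=0
add link → L=2 J1=0 J2=0
add link → L=3 J1=0 J2=0
add link → L=4 J1=0 J2=0
C@3,1 dof=2 J2 → L=4 J1=0 J2=1
add link → L=5 J1=0 J2=1
PS@1,2 dof=2 J2 → L=5 J1=0 J2=2
add link → L=6 J1=0 J2=2
R@1,0 dof=1 J1 → L=6 J1=1 J2=2
R@4,0 dof=1 J1 → L=6 J1=2 J2=2
add link → L=7 J1=2 J2=2
P@2,4 dof=1 J1 → L=7 J1=3 J2=2
C@0,6 dof=2 J2 → L=7 J1=3 J2=3
PS@0,5 dof=2 J2 → L=7 J1=3 J2=4
add link → L=8 J1=3 J2=4
add link → L=9 J1=3 J2=4
R@7,0 dof=1 J1 → L=9 J1=4 J2=4
C@8,3 dof=2 J2 → L=9 J1=4 J2=5
C@5,6 dof=2 J2 → L=9 J1=4 J2=6
M=3(L−1)−2J1−J2=3·8−2·4−6=10

M = 10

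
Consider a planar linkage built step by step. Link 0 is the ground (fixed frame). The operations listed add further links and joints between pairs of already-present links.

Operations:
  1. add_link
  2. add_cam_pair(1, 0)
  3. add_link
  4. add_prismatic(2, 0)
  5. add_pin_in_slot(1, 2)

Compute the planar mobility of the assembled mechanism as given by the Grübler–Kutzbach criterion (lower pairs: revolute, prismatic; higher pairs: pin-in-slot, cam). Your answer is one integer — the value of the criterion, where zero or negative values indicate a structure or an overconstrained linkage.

M = 2

ground; <1,0,0>
#1 <2,0,0>
C:1↔0 J2 <2,0,1>
#2 <3,0,1>
P:2↔0 J1 <3,1,1>
PS:1↔2 J2 <3,1,2>
3×2 − 2×1 − 1×2 = 2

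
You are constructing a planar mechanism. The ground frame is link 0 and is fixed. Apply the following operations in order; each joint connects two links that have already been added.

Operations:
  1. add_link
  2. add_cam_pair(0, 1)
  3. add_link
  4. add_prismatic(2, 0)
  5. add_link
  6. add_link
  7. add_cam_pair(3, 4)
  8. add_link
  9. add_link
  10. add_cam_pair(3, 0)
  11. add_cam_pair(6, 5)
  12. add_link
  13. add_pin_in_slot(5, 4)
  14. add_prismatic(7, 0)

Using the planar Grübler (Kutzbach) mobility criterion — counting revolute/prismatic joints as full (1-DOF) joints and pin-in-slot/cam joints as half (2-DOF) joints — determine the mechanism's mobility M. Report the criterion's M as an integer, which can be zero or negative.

link 0 = ground. State L|J1|J2 = 1|0|0
+link1  2|0|0
C(0,1) f=2→J2  2|0|1
+link2  3|0|1
P(2,0) f=1→J1  3|1|1
+link3  4|1|1
+link4  5|1|1
C(3,4) f=2→J2  5|1|2
+link5  6|1|2
+link6  7|1|2
C(3,0) f=2→J2  7|1|3
C(6,5) f=2→J2  7|1|4
+link7  8|1|4
PS(5,4) f=2→J2  8|1|5
P(7,0) f=1→J1  8|2|5
M = 3(8−1)−2·2−5 = 21−4−5 = 12

M = 12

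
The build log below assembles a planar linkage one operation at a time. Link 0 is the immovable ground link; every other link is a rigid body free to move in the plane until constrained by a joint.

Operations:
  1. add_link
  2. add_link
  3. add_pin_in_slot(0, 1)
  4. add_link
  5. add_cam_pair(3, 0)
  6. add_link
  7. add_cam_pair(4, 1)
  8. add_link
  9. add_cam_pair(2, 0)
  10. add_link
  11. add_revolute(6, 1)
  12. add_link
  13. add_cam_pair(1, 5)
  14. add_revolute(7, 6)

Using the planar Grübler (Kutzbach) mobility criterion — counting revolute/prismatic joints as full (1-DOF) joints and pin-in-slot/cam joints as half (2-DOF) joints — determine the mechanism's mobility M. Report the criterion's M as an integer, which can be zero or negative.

M = 12

L=1 J1=0 J2=0
add link → L=2 J1=0 J2=0
add link → L=3 J1=0 J2=0
PS@0,1 dof=2 J2 → L=3 J1=0 J2=1
add link → L=4 J1=0 J2=1
C@3,0 dof=2 J2 → L=4 J1=0 J2=2
add link → L=5 J1=0 J2=2
C@4,1 dof=2 J2 → L=5 J1=0 J2=3
add link → L=6 J1=0 J2=3
C@2,0 dof=2 J2 → L=6 J1=0 J2=4
add link → L=7 J1=0 J2=4
R@6,1 dof=1 J1 → L=7 J1=1 J2=4
add link → L=8 J1=1 J2=4
C@1,5 dof=2 J2 → L=8 J1=1 J2=5
R@7,6 dof=1 J1 → L=8 J1=2 J2=5
M=3(L−1)−2J1−J2=3·7−2·2−5=12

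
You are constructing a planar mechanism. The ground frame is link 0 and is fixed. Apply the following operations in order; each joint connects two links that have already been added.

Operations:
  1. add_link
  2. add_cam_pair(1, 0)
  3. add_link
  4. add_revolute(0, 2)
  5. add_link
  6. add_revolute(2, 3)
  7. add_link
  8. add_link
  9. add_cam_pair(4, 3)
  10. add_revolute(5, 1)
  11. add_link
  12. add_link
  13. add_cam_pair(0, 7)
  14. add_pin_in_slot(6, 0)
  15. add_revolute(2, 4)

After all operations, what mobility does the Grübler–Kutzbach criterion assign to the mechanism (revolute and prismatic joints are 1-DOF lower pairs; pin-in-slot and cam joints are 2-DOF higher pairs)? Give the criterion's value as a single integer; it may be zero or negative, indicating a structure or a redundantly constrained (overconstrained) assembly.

M = 9

[1;0;0] (link 0 is ground)
L+ [2;0;0]
C(1,0)∈J2 [2;0;1]
L+ [3;0;1]
R(0,2)∈J1 [3;1;1]
L+ [4;1;1]
R(2,3)∈J1 [4;2;1]
L+ [5;2;1]
L+ [6;2;1]
C(4,3)∈J2 [6;2;2]
R(5,1)∈J1 [6;3;2]
L+ [7;3;2]
L+ [8;3;2]
C(0,7)∈J2 [8;3;3]
PS(6,0)∈J2 [8;3;4]
R(2,4)∈J1 [8;4;4]
mobility = 21 − 8 − 4 = 9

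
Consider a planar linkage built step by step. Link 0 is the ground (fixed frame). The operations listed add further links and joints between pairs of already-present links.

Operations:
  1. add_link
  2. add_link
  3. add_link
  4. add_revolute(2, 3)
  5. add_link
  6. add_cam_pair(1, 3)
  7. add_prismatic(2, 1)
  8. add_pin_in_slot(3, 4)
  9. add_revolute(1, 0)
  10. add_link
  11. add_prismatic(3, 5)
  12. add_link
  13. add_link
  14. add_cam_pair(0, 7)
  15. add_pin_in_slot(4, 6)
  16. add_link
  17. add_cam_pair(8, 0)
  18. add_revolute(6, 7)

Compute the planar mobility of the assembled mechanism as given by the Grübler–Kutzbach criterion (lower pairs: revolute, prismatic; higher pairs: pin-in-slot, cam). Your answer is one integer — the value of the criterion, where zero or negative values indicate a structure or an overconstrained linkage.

M = 9

ground; <1,0,0>
#1 <2,0,0>
#2 <3,0,0>
#3 <4,0,0>
R:2↔3 J1 <4,1,0>
#4 <5,1,0>
C:1↔3 J2 <5,1,1>
P:2↔1 J1 <5,2,1>
PS:3↔4 J2 <5,2,2>
R:1↔0 J1 <5,3,2>
#5 <6,3,2>
P:3↔5 J1 <6,4,2>
#6 <7,4,2>
#7 <8,4,2>
C:0↔7 J2 <8,4,3>
PS:4↔6 J2 <8,4,4>
#8 <9,4,4>
C:8↔0 J2 <9,4,5>
R:6↔7 J1 <9,5,5>
3×8 − 2×5 − 1×5 = 9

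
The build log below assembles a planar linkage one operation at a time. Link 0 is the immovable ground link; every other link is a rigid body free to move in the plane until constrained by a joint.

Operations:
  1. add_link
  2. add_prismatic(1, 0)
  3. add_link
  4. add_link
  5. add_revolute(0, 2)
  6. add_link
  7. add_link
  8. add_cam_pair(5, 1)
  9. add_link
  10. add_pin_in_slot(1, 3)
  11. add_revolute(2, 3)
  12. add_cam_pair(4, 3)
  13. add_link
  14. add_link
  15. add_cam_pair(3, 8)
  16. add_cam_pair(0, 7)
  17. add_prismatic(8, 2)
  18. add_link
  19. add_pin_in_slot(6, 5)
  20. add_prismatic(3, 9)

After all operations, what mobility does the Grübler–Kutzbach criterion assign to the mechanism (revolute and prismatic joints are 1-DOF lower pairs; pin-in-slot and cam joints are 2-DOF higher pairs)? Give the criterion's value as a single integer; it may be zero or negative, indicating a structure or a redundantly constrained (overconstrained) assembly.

[1;0;0] (link 0 is ground)
L+ [2;0;0]
P(1,0)∈J1 [2;1;0]
L+ [3;1;0]
L+ [4;1;0]
R(0,2)∈J1 [4;2;0]
L+ [5;2;0]
L+ [6;2;0]
C(5,1)∈J2 [6;2;1]
L+ [7;2;1]
PS(1,3)∈J2 [7;2;2]
R(2,3)∈J1 [7;3;2]
C(4,3)∈J2 [7;3;3]
L+ [8;3;3]
L+ [9;3;3]
C(3,8)∈J2 [9;3;4]
C(0,7)∈J2 [9;3;5]
P(8,2)∈J1 [9;4;5]
L+ [10;4;5]
PS(6,5)∈J2 [10;4;6]
P(3,9)∈J1 [10;5;6]
mobility = 27 − 10 − 6 = 11

M = 11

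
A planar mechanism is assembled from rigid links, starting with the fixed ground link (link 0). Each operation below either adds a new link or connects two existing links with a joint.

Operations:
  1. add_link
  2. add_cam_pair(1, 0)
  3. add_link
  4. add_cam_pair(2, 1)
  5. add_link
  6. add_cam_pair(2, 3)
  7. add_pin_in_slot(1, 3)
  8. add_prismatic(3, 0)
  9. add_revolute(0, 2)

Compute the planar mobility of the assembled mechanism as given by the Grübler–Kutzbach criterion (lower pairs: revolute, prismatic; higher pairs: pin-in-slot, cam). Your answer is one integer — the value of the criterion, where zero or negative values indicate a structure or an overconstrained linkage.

link 0 = ground. State L|J1|J2 = 1|0|0
+link1  2|0|0
C(1,0) f=2→J2  2|0|1
+link2  3|0|1
C(2,1) f=2→J2  3|0|2
+link3  4|0|2
C(2,3) f=2→J2  4|0|3
PS(1,3) f=2→J2  4|0|4
P(3,0) f=1→J1  4|1|4
R(0,2) f=1→J1  4|2|4
M = 3(4−1)−2·2−4 = 9−4−4 = 1

M = 1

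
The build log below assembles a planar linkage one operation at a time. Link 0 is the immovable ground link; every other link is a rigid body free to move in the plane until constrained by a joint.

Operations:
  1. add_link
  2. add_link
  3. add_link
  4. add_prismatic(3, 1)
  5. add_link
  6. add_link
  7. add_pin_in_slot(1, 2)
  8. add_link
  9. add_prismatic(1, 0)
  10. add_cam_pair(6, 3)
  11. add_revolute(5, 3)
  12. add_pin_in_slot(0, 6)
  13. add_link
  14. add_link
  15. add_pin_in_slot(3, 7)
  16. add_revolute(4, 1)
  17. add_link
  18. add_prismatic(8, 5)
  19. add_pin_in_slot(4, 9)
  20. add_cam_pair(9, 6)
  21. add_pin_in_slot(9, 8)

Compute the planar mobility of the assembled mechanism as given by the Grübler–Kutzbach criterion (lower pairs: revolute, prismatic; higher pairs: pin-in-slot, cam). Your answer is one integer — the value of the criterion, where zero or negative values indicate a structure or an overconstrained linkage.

M = 10

ground; <1,0,0>
#1 <2,0,0>
#2 <3,0,0>
#3 <4,0,0>
P:3↔1 J1 <4,1,0>
#4 <5,1,0>
#5 <6,1,0>
PS:1↔2 J2 <6,1,1>
#6 <7,1,1>
P:1↔0 J1 <7,2,1>
C:6↔3 J2 <7,2,2>
R:5↔3 J1 <7,3,2>
PS:0↔6 J2 <7,3,3>
#7 <8,3,3>
#8 <9,3,3>
PS:3↔7 J2 <9,3,4>
R:4↔1 J1 <9,4,4>
#9 <10,4,4>
P:8↔5 J1 <10,5,4>
PS:4↔9 J2 <10,5,5>
C:9↔6 J2 <10,5,6>
PS:9↔8 J2 <10,5,7>
3×9 − 2×5 − 1×7 = 10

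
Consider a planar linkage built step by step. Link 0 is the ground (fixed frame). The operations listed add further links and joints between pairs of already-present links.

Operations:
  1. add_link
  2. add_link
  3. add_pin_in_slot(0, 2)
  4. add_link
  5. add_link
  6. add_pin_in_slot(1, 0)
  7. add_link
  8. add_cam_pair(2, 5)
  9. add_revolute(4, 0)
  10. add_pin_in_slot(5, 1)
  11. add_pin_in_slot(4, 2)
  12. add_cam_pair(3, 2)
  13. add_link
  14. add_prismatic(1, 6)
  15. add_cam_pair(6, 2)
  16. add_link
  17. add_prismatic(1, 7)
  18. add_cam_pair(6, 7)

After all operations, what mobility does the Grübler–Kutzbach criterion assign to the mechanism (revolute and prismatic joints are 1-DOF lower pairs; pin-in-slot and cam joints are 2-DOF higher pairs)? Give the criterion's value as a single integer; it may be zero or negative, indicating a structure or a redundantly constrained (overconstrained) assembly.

M = 7

(L,J1,J2)=(1,0,0); link0 fixed
link1: (2,0,0)
link2: (3,0,0)
PS 0-2 [J2]: (3,0,1)
link3: (4,0,1)
link4: (5,0,1)
PS 1-0 [J2]: (5,0,2)
link5: (6,0,2)
C 2-5 [J2]: (6,0,3)
R 4-0 [J1]: (6,1,3)
PS 5-1 [J2]: (6,1,4)
PS 4-2 [J2]: (6,1,5)
C 3-2 [J2]: (6,1,6)
link6: (7,1,6)
P 1-6 [J1]: (7,2,6)
C 6-2 [J2]: (7,2,7)
link7: (8,2,7)
P 1-7 [J1]: (8,3,7)
C 6-7 [J2]: (8,3,8)
Grübler: 3·7 − 2·3 − 8 = 7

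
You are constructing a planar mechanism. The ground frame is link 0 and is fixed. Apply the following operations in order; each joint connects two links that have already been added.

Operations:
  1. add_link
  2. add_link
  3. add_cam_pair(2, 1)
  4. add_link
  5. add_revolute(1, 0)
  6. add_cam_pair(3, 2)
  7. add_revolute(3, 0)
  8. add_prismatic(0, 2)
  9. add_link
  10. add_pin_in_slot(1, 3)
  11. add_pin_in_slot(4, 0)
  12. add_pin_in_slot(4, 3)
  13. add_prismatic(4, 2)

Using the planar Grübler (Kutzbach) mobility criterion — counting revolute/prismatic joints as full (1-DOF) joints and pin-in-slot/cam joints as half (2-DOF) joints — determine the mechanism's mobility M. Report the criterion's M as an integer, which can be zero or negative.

M = -1

[1;0;0] (link 0 is ground)
L+ [2;0;0]
L+ [3;0;0]
C(2,1)∈J2 [3;0;1]
L+ [4;0;1]
R(1,0)∈J1 [4;1;1]
C(3,2)∈J2 [4;1;2]
R(3,0)∈J1 [4;2;2]
P(0,2)∈J1 [4;3;2]
L+ [5;3;2]
PS(1,3)∈J2 [5;3;3]
PS(4,0)∈J2 [5;3;4]
PS(4,3)∈J2 [5;3;5]
P(4,2)∈J1 [5;4;5]
mobility = 12 − 8 − 5 = -1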